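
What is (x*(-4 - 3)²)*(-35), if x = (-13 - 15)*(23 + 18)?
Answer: 1968820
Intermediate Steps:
x = -1148 (x = -28*41 = -1148)
(x*(-4 - 3)²)*(-35) = -1148*(-4 - 3)²*(-35) = -1148*(-7)²*(-35) = -1148*49*(-35) = -56252*(-35) = 1968820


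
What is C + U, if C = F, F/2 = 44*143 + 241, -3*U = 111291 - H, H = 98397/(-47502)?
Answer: -1009331/42 ≈ -24032.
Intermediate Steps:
H = -29/14 (H = 98397*(-1/47502) = -29/14 ≈ -2.0714)
U = -1558103/42 (U = -(111291 - 1*(-29/14))/3 = -(111291 + 29/14)/3 = -⅓*1558103/14 = -1558103/42 ≈ -37098.)
F = 13066 (F = 2*(44*143 + 241) = 2*(6292 + 241) = 2*6533 = 13066)
C = 13066
C + U = 13066 - 1558103/42 = -1009331/42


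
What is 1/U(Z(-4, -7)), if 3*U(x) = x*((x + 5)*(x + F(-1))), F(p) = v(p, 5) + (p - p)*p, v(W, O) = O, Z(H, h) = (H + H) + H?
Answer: -1/196 ≈ -0.0051020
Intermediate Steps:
Z(H, h) = 3*H (Z(H, h) = 2*H + H = 3*H)
F(p) = 5 (F(p) = 5 + (p - p)*p = 5 + 0*p = 5 + 0 = 5)
U(x) = x*(5 + x)²/3 (U(x) = (x*((x + 5)*(x + 5)))/3 = (x*((5 + x)*(5 + x)))/3 = (x*(5 + x)²)/3 = x*(5 + x)²/3)
1/U(Z(-4, -7)) = 1/((3*(-4))*(25 + (3*(-4))² + 10*(3*(-4)))/3) = 1/((⅓)*(-12)*(25 + (-12)² + 10*(-12))) = 1/((⅓)*(-12)*(25 + 144 - 120)) = 1/((⅓)*(-12)*49) = 1/(-196) = -1/196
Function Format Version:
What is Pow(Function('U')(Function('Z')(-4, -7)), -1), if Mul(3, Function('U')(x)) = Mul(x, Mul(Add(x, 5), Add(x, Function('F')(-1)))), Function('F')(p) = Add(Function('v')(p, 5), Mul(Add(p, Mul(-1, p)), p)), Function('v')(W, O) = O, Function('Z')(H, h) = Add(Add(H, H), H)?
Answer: Rational(-1, 196) ≈ -0.0051020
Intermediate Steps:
Function('Z')(H, h) = Mul(3, H) (Function('Z')(H, h) = Add(Mul(2, H), H) = Mul(3, H))
Function('F')(p) = 5 (Function('F')(p) = Add(5, Mul(Add(p, Mul(-1, p)), p)) = Add(5, Mul(0, p)) = Add(5, 0) = 5)
Function('U')(x) = Mul(Rational(1, 3), x, Pow(Add(5, x), 2)) (Function('U')(x) = Mul(Rational(1, 3), Mul(x, Mul(Add(x, 5), Add(x, 5)))) = Mul(Rational(1, 3), Mul(x, Mul(Add(5, x), Add(5, x)))) = Mul(Rational(1, 3), Mul(x, Pow(Add(5, x), 2))) = Mul(Rational(1, 3), x, Pow(Add(5, x), 2)))
Pow(Function('U')(Function('Z')(-4, -7)), -1) = Pow(Mul(Rational(1, 3), Mul(3, -4), Add(25, Pow(Mul(3, -4), 2), Mul(10, Mul(3, -4)))), -1) = Pow(Mul(Rational(1, 3), -12, Add(25, Pow(-12, 2), Mul(10, -12))), -1) = Pow(Mul(Rational(1, 3), -12, Add(25, 144, -120)), -1) = Pow(Mul(Rational(1, 3), -12, 49), -1) = Pow(-196, -1) = Rational(-1, 196)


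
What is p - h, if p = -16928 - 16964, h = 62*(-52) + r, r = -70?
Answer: -30598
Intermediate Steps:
h = -3294 (h = 62*(-52) - 70 = -3224 - 70 = -3294)
p = -33892
p - h = -33892 - 1*(-3294) = -33892 + 3294 = -30598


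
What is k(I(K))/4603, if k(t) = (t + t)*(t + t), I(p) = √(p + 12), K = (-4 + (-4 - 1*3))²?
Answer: 532/4603 ≈ 0.11558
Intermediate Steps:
K = 121 (K = (-4 + (-4 - 3))² = (-4 - 7)² = (-11)² = 121)
I(p) = √(12 + p)
k(t) = 4*t² (k(t) = (2*t)*(2*t) = 4*t²)
k(I(K))/4603 = (4*(√(12 + 121))²)/4603 = (4*(√133)²)*(1/4603) = (4*133)*(1/4603) = 532*(1/4603) = 532/4603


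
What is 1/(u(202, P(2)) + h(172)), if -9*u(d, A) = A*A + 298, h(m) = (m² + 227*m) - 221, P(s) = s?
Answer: 9/615361 ≈ 1.4626e-5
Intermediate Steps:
h(m) = -221 + m² + 227*m
u(d, A) = -298/9 - A²/9 (u(d, A) = -(A*A + 298)/9 = -(A² + 298)/9 = -(298 + A²)/9 = -298/9 - A²/9)
1/(u(202, P(2)) + h(172)) = 1/((-298/9 - ⅑*2²) + (-221 + 172² + 227*172)) = 1/((-298/9 - ⅑*4) + (-221 + 29584 + 39044)) = 1/((-298/9 - 4/9) + 68407) = 1/(-302/9 + 68407) = 1/(615361/9) = 9/615361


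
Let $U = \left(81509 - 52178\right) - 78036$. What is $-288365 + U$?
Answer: $-337070$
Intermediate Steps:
$U = -48705$ ($U = 29331 - 78036 = -48705$)
$-288365 + U = -288365 - 48705 = -337070$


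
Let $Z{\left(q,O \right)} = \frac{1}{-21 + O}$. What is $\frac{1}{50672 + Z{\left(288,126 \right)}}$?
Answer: $\frac{105}{5320561} \approx 1.9735 \cdot 10^{-5}$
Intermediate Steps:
$\frac{1}{50672 + Z{\left(288,126 \right)}} = \frac{1}{50672 + \frac{1}{-21 + 126}} = \frac{1}{50672 + \frac{1}{105}} = \frac{1}{\frac{5320561}{105}} = \frac{105}{5320561}$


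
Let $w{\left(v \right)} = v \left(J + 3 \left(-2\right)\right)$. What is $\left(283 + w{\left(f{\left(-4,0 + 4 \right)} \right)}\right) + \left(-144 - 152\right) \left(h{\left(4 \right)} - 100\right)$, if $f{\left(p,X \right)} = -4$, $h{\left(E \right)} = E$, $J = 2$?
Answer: $28715$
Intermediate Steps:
$w{\left(v \right)} = - 4 v$ ($w{\left(v \right)} = v \left(2 + 3 \left(-2\right)\right) = v \left(2 - 6\right) = v \left(-4\right) = - 4 v$)
$\left(283 + w{\left(f{\left(-4,0 + 4 \right)} \right)}\right) + \left(-144 - 152\right) \left(h{\left(4 \right)} - 100\right) = \left(283 - -16\right) + \left(-144 - 152\right) \left(4 - 100\right) = \left(283 + 16\right) - -28416 = 299 + 28416 = 28715$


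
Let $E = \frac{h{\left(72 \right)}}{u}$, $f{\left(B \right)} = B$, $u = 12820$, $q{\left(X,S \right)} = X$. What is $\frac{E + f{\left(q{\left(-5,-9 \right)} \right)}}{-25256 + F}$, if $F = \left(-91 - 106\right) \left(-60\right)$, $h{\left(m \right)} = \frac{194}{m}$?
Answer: $\frac{2307503}{6200982720} \approx 0.00037212$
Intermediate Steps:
$F = 11820$ ($F = \left(-197\right) \left(-60\right) = 11820$)
$E = \frac{97}{461520}$ ($E = \frac{194 \cdot \frac{1}{72}}{12820} = 194 \cdot \frac{1}{72} \cdot \frac{1}{12820} = \frac{97}{36} \cdot \frac{1}{12820} = \frac{97}{461520} \approx 0.00021018$)
$\frac{E + f{\left(q{\left(-5,-9 \right)} \right)}}{-25256 + F} = \frac{\frac{97}{461520} - 5}{-25256 + 11820} = - \frac{2307503}{461520 \left(-13436\right)} = \left(- \frac{2307503}{461520}\right) \left(- \frac{1}{13436}\right) = \frac{2307503}{6200982720}$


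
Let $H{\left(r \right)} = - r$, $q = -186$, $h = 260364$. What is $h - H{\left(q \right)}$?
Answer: $260178$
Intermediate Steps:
$h - H{\left(q \right)} = 260364 - \left(-1\right) \left(-186\right) = 260364 - 186 = 260178$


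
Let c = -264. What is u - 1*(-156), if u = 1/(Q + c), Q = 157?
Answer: 16691/107 ≈ 155.99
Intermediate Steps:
u = -1/107 (u = 1/(157 - 264) = 1/(-107) = -1/107 ≈ -0.0093458)
u - 1*(-156) = -1/107 - 1*(-156) = -1/107 + 156 = 16691/107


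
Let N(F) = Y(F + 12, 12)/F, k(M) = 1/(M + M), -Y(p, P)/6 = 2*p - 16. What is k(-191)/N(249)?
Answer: 83/386584 ≈ 0.00021470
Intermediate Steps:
Y(p, P) = 96 - 12*p (Y(p, P) = -6*(2*p - 16) = -6*(-16 + 2*p) = 96 - 12*p)
k(M) = 1/(2*M)
N(F) = (-48 - 12*F)/F (N(F) = (96 - 12*(F + 12))/F = (96 - 12*(12 + F))/F = (96 + (-144 - 12*F))/F = (-48 - 12*F)/F)
k(-191)/N(249) = ((½)/(-191))/(-12 - 48/249) = ((½)*(-1/191))/(-12 - 48*1/249) = -1/(382*(-12 - 16/83)) = -1/(382*(-1012/83)) = -1/382*(-83/1012) = 83/386584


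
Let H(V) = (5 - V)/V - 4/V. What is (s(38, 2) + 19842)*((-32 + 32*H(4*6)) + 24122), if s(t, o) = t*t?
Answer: 1536380908/3 ≈ 5.1213e+8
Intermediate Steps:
s(t, o) = t**2
H(V) = -4/V + (5 - V)/V (H(V) = (5 - V)/V - 4/V = -4/V + (5 - V)/V)
(s(38, 2) + 19842)*((-32 + 32*H(4*6)) + 24122) = (38**2 + 19842)*((-32 + 32*((1 - 4*6)/((4*6)))) + 24122) = (1444 + 19842)*((-32 + 32*((1 - 1*24)/24)) + 24122) = 21286*((-32 + 32*((1 - 24)/24)) + 24122) = 21286*((-32 + 32*((1/24)*(-23))) + 24122) = 21286*((-32 + 32*(-23/24)) + 24122) = 21286*((-32 - 92/3) + 24122) = 21286*(-188/3 + 24122) = 21286*(72178/3) = 1536380908/3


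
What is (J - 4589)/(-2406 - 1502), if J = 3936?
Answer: 653/3908 ≈ 0.16709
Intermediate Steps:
(J - 4589)/(-2406 - 1502) = (3936 - 4589)/(-2406 - 1502) = -653/(-3908) = -653*(-1/3908) = 653/3908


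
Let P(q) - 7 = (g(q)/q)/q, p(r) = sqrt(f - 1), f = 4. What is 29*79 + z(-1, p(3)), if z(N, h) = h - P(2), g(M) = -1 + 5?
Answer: 2283 + sqrt(3) ≈ 2284.7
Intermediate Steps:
g(M) = 4
p(r) = sqrt(3) (p(r) = sqrt(4 - 1) = sqrt(3))
P(q) = 7 + 4/q**2 (P(q) = 7 + (4/q)/q = 7 + 4/q**2)
z(N, h) = -8 + h (z(N, h) = h - (7 + 4/2**2) = h - (7 + 4*(1/4)) = h - (7 + 1) = h - 1*8 = h - 8 = -8 + h)
29*79 + z(-1, p(3)) = 29*79 + (-8 + sqrt(3)) = 2291 + (-8 + sqrt(3)) = 2283 + sqrt(3)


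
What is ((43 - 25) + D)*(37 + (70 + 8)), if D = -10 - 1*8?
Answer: 0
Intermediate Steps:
D = -18 (D = -10 - 8 = -18)
((43 - 25) + D)*(37 + (70 + 8)) = ((43 - 25) - 18)*(37 + (70 + 8)) = (18 - 18)*(37 + 78) = 0*115 = 0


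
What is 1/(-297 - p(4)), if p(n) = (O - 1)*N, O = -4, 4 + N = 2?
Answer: -1/307 ≈ -0.0032573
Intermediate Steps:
N = -2 (N = -4 + 2 = -2)
p(n) = 10 (p(n) = (-4 - 1)*(-2) = -5*(-2) = 10)
1/(-297 - p(4)) = 1/(-297 - 1*10) = 1/(-297 - 10) = 1/(-307) = -1/307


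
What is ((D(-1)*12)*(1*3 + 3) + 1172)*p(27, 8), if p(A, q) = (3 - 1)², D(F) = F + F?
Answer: 4112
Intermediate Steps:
D(F) = 2*F
p(A, q) = 4 (p(A, q) = 2² = 4)
((D(-1)*12)*(1*3 + 3) + 1172)*p(27, 8) = (((2*(-1))*12)*(1*3 + 3) + 1172)*4 = ((-2*12)*(3 + 3) + 1172)*4 = (-24*6 + 1172)*4 = (-144 + 1172)*4 = 1028*4 = 4112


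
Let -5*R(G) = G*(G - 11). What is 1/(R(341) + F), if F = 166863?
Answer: 1/144357 ≈ 6.9273e-6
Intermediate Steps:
R(G) = -G*(-11 + G)/5 (R(G) = -G*(G - 11)/5 = -G*(-11 + G)/5)
1/(R(341) + F) = 1/((⅕)*341*(11 - 1*341) + 166863) = 1/((⅕)*341*(11 - 341) + 166863) = 1/((⅕)*341*(-330) + 166863) = 1/(-22506 + 166863) = 1/144357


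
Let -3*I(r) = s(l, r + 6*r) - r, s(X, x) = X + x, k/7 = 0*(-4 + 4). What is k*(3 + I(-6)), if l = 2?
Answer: 0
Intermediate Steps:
k = 0 (k = 7*(0*(-4 + 4)) = 7*(0*0) = 7*0 = 0)
I(r) = -2/3 - 2*r (I(r) = -((2 + (r + 6*r)) - r)/3 = -((2 + 7*r) - r)/3 = -(2 + 6*r)/3 = -2/3 - 2*r)
k*(3 + I(-6)) = 0*(3 + (-2/3 - 2*(-6))) = 0*(3 + (-2/3 + 12)) = 0*(3 + 34/3) = 0*(43/3) = 0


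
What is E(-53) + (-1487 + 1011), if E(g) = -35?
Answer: -511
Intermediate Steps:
E(-53) + (-1487 + 1011) = -35 + (-1487 + 1011) = -35 - 476 = -511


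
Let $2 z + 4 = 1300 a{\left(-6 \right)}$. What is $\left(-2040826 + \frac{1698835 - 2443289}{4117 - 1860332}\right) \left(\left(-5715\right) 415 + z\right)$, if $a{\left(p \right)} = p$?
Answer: $\frac{8999376545050888272}{1856215} \approx 4.8482 \cdot 10^{12}$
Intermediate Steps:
$z = -3902$ ($z = -2 + \frac{1300 \left(-6\right)}{2} = -2 + \frac{1}{2} \left(-7800\right) = -2 - 3900 = -3902$)
$\left(-2040826 + \frac{1698835 - 2443289}{4117 - 1860332}\right) \left(\left(-5715\right) 415 + z\right) = \left(-2040826 + \frac{1698835 - 2443289}{4117 - 1860332}\right) \left(\left(-5715\right) 415 - 3902\right) = \left(-2040826 - \frac{744454}{-1856215}\right) \left(-2371725 - 3902\right) = \left(-2040826 - - \frac{744454}{1856215}\right) \left(-2375627\right) = \left(-2040826 + \frac{744454}{1856215}\right) \left(-2375627\right) = \left(- \frac{3788211089136}{1856215}\right) \left(-2375627\right) = \frac{8999376545050888272}{1856215}$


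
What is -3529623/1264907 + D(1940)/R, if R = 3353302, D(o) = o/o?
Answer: -11835890600239/4241615172914 ≈ -2.7904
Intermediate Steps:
D(o) = 1
-3529623/1264907 + D(1940)/R = -3529623/1264907 + 1/3353302 = -11835890600239/4241615172914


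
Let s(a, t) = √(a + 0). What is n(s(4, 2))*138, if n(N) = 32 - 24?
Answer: 1104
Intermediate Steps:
s(a, t) = √a
n(N) = 8
n(s(4, 2))*138 = 8*138 = 1104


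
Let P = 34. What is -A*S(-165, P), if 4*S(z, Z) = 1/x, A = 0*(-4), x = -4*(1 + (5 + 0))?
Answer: 0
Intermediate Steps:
x = -24 (x = -4*(1 + 5) = -4*6 = -24)
A = 0
S(z, Z) = -1/96 (S(z, Z) = (¼)/(-24) = (¼)*(-1/24) = -1/96)
-A*S(-165, P) = -0*(-1)/96 = -1*0 = 0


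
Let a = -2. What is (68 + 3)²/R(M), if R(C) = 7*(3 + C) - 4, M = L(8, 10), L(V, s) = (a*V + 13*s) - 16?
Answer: 5041/703 ≈ 7.1707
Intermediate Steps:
L(V, s) = -16 - 2*V + 13*s (L(V, s) = (-2*V + 13*s) - 16 = -16 - 2*V + 13*s)
M = 98 (M = -16 - 2*8 + 13*10 = -16 - 16 + 130 = 98)
R(C) = 17 + 7*C (R(C) = (21 + 7*C) - 4 = 17 + 7*C)
(68 + 3)²/R(M) = (68 + 3)²/(17 + 7*98) = 71²/(17 + 686) = 5041/703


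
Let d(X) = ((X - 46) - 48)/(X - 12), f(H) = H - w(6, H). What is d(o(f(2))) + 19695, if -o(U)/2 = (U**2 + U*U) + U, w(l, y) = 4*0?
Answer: 315177/16 ≈ 19699.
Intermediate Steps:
w(l, y) = 0
f(H) = H (f(H) = H - 1*0 = H + 0 = H)
o(U) = -4*U**2 - 2*U (o(U) = -2*((U**2 + U*U) + U) = -2*((U**2 + U**2) + U) = -2*(2*U**2 + U) = -2*(U + 2*U**2) = -4*U**2 - 2*U)
d(X) = (-94 + X)/(-12 + X) (d(X) = ((-46 + X) - 48)/(-12 + X) = (-94 + X)/(-12 + X))
d(o(f(2))) + 19695 = (-94 - 2*2*(1 + 2*2))/(-12 - 2*2*(1 + 2*2)) + 19695 = (-94 - 2*2*(1 + 4))/(-12 - 2*2*(1 + 4)) + 19695 = (-94 - 2*2*5)/(-12 - 2*2*5) + 19695 = (-94 - 20)/(-12 - 20) + 19695 = -114/(-32) + 19695 = -1/32*(-114) + 19695 = 57/16 + 19695 = 315177/16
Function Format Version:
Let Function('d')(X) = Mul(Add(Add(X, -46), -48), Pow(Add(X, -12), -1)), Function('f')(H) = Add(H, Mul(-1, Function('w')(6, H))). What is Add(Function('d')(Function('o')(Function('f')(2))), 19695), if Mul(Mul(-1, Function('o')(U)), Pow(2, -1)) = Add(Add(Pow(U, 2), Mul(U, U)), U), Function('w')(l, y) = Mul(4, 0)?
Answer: Rational(315177, 16) ≈ 19699.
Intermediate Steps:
Function('w')(l, y) = 0
Function('f')(H) = H (Function('f')(H) = Add(H, Mul(-1, 0)) = Add(H, 0) = H)
Function('o')(U) = Add(Mul(-4, Pow(U, 2)), Mul(-2, U)) (Function('o')(U) = Mul(-2, Add(Add(Pow(U, 2), Mul(U, U)), U)) = Mul(-2, Add(Add(Pow(U, 2), Pow(U, 2)), U)) = Mul(-2, Add(Mul(2, Pow(U, 2)), U)) = Mul(-2, Add(U, Mul(2, Pow(U, 2)))) = Add(Mul(-4, Pow(U, 2)), Mul(-2, U)))
Function('d')(X) = Mul(Pow(Add(-12, X), -1), Add(-94, X)) (Function('d')(X) = Mul(Add(Add(-46, X), -48), Pow(Add(-12, X), -1)) = Mul(Add(-94, X), Pow(Add(-12, X), -1)) = Mul(Pow(Add(-12, X), -1), Add(-94, X)))
Add(Function('d')(Function('o')(Function('f')(2))), 19695) = Add(Mul(Pow(Add(-12, Mul(-2, 2, Add(1, Mul(2, 2)))), -1), Add(-94, Mul(-2, 2, Add(1, Mul(2, 2))))), 19695) = Add(Mul(Pow(Add(-12, Mul(-2, 2, Add(1, 4))), -1), Add(-94, Mul(-2, 2, Add(1, 4)))), 19695) = Add(Mul(Pow(Add(-12, Mul(-2, 2, 5)), -1), Add(-94, Mul(-2, 2, 5))), 19695) = Add(Mul(Pow(Add(-12, -20), -1), Add(-94, -20)), 19695) = Add(Mul(Pow(-32, -1), -114), 19695) = Add(Mul(Rational(-1, 32), -114), 19695) = Add(Rational(57, 16), 19695) = Rational(315177, 16)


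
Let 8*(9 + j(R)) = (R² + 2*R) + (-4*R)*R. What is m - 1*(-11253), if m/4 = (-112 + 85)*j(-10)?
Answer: 16545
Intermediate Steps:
j(R) = -9 - 3*R²/8 + R/4 (j(R) = -9 + ((R² + 2*R) + (-4*R)*R)/8 = -9 + ((R² + 2*R) - 4*R²)/8 = -9 + (-3*R² + 2*R)/8 = -9 + (-3*R²/8 + R/4) = -9 - 3*R²/8 + R/4)
m = 5292 (m = 4*((-112 + 85)*(-9 - 3/8*(-10)² + (¼)*(-10))) = 4*(-27*(-9 - 3/8*100 - 5/2)) = 4*(-27*(-9 - 75/2 - 5/2)) = 4*(-27*(-49)) = 4*1323 = 5292)
m - 1*(-11253) = 5292 - 1*(-11253) = 5292 + 11253 = 16545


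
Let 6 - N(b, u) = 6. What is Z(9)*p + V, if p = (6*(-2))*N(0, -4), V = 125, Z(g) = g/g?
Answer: 125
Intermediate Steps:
Z(g) = 1
N(b, u) = 0 (N(b, u) = 6 - 1*6 = 6 - 6 = 0)
p = 0 (p = (6*(-2))*0 = -12*0 = 0)
Z(9)*p + V = 1*0 + 125 = 0 + 125 = 125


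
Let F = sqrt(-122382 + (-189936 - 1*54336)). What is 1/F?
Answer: -I*sqrt(366654)/366654 ≈ -0.0016515*I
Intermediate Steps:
F = I*sqrt(366654) (F = sqrt(-122382 + (-189936 - 54336)) = sqrt(-122382 - 244272) = sqrt(-366654) = I*sqrt(366654) ≈ 605.52*I)
1/F = 1/(I*sqrt(366654)) = -I*sqrt(366654)/366654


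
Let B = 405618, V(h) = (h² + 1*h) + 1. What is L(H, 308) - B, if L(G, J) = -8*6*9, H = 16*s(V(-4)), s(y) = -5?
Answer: -406050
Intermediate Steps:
V(h) = 1 + h + h² (V(h) = (h² + h) + 1 = (h + h²) + 1 = 1 + h + h²)
H = -80 (H = 16*(-5) = -80)
L(G, J) = -432 (L(G, J) = -48*9 = -432)
L(H, 308) - B = -432 - 1*405618 = -432 - 405618 = -406050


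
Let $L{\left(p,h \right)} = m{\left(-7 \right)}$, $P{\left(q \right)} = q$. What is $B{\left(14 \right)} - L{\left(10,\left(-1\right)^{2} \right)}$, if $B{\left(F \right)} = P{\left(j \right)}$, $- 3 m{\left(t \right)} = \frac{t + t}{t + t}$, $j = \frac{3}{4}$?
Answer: $\frac{13}{12} \approx 1.0833$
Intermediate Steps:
$j = \frac{3}{4}$ ($j = 3 \cdot \frac{1}{4} = \frac{3}{4} \approx 0.75$)
$m{\left(t \right)} = - \frac{1}{3}$ ($m{\left(t \right)} = - \frac{\left(t + t\right) \frac{1}{t + t}}{3} = - \frac{2 t \frac{1}{2 t}}{3} = \left(- \frac{1}{3}\right) 1 = - \frac{1}{3}$)
$L{\left(p,h \right)} = - \frac{1}{3}$
$B{\left(F \right)} = \frac{3}{4}$
$B{\left(14 \right)} - L{\left(10,\left(-1\right)^{2} \right)} = \frac{3}{4} - - \frac{1}{3} = \frac{3}{4} + \frac{1}{3} = \frac{13}{12}$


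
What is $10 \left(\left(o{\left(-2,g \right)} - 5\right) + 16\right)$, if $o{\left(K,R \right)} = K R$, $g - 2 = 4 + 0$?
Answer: $-10$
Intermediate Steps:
$g = 6$ ($g = 2 + \left(4 + 0\right) = 2 + 4 = 6$)
$10 \left(\left(o{\left(-2,g \right)} - 5\right) + 16\right) = 10 \left(\left(\left(-2\right) 6 - 5\right) + 16\right) = 10 \left(\left(-12 - 5\right) + 16\right) = 10 \left(-17 + 16\right) = 10 \left(-1\right) = -10$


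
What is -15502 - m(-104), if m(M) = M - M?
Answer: -15502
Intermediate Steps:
m(M) = 0
-15502 - m(-104) = -15502 - 1*0 = -15502 + 0 = -15502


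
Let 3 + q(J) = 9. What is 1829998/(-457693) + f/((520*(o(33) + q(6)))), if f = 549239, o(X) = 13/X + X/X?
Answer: 8063443759451/58072087840 ≈ 138.85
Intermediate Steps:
o(X) = 1 + 13/X (o(X) = 13/X + 1 = 1 + 13/X)
q(J) = 6 (q(J) = -3 + 9 = 6)
1829998/(-457693) + f/((520*(o(33) + q(6)))) = 1829998/(-457693) + 549239/((520*((13 + 33)/33 + 6))) = 1829998*(-1/457693) + 549239/((520*((1/33)*46 + 6))) = -1829998/457693 + 549239/((520*(46/33 + 6))) = -1829998/457693 + 549239/((520*(244/33))) = -1829998/457693 + 549239/(126880/33) = -1829998/457693 + 549239*(33/126880) = -1829998/457693 + 18124887/126880 = 8063443759451/58072087840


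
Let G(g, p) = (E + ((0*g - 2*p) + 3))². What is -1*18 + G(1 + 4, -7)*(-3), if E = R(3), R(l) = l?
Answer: -1218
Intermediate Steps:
E = 3
G(g, p) = (6 - 2*p)² (G(g, p) = (3 + ((0*g - 2*p) + 3))² = (3 + ((0 - 2*p) + 3))² = (3 + (-2*p + 3))² = (3 + (3 - 2*p))² = (6 - 2*p)²)
-1*18 + G(1 + 4, -7)*(-3) = -1*18 + (4*(3 - 1*(-7))²)*(-3) = -18 + (4*(3 + 7)²)*(-3) = -18 + (4*10²)*(-3) = -18 + (4*100)*(-3) = -18 + 400*(-3) = -18 - 1200 = -1218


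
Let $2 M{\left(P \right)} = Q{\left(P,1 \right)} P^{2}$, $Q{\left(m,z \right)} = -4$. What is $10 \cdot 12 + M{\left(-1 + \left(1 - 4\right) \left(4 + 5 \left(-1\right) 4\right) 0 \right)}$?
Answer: $118$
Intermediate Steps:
$M{\left(P \right)} = - 2 P^{2}$ ($M{\left(P \right)} = \frac{\left(-4\right) P^{2}}{2} = - 2 P^{2}$)
$10 \cdot 12 + M{\left(-1 + \left(1 - 4\right) \left(4 + 5 \left(-1\right) 4\right) 0 \right)} = 10 \cdot 12 - 2 \left(-1 + \left(1 - 4\right) \left(4 + 5 \left(-1\right) 4\right) 0\right)^{2} = 120 - 2 \left(-1 + - 3 \left(4 - 20\right) 0\right)^{2} = 120 - 2 \left(-1 + \left(-3\right) \left(-16\right) 0\right)^{2} = 120 - 2 \left(-1 + 48 \cdot 0\right)^{2} = 120 - 2 \left(-1 + 0\right)^{2} = 120 - 2 \left(-1\right)^{2} = 120 - 2 = 118$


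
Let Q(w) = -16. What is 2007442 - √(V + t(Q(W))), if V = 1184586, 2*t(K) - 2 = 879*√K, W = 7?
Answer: 2007442 - √(1184587 + 1758*I) ≈ 2.0064e+6 - 0.80762*I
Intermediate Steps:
t(K) = 1 + 879*√K/2 (t(K) = 1 + (879*√K)/2 = 1 + 879*√K/2)
2007442 - √(V + t(Q(W))) = 2007442 - √(1184586 + (1 + 879*√(-16)/2)) = 2007442 - √(1184586 + (1 + 879*(4*I)/2)) = 2007442 - √(1184586 + (1 + 1758*I)) = 2007442 - √(1184587 + 1758*I)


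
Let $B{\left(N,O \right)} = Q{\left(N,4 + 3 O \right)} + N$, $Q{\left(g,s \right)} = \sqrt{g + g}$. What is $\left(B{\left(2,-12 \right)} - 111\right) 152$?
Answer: $-16264$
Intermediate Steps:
$Q{\left(g,s \right)} = \sqrt{2} \sqrt{g}$ ($Q{\left(g,s \right)} = \sqrt{2 g} = \sqrt{2} \sqrt{g}$)
$B{\left(N,O \right)} = N + \sqrt{2} \sqrt{N}$ ($B{\left(N,O \right)} = \sqrt{2} \sqrt{N} + N = N + \sqrt{2} \sqrt{N}$)
$\left(B{\left(2,-12 \right)} - 111\right) 152 = \left(\left(2 + \sqrt{2} \sqrt{2}\right) - 111\right) 152 = \left(\left(2 + 2\right) - 111\right) 152 = \left(4 - 111\right) 152 = \left(-107\right) 152 = -16264$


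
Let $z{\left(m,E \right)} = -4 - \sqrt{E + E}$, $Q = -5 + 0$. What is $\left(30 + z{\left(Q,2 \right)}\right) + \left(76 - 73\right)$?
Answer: $27$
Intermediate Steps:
$Q = -5$
$z{\left(m,E \right)} = -4 - \sqrt{2} \sqrt{E}$ ($z{\left(m,E \right)} = -4 - \sqrt{2 E} = -4 - \sqrt{2} \sqrt{E}$)
$\left(30 + z{\left(Q,2 \right)}\right) + \left(76 - 73\right) = \left(30 - \left(4 + \sqrt{2} \sqrt{2}\right)\right) + \left(76 - 73\right) = \left(30 - 6\right) + \left(76 - 73\right) = \left(30 - 6\right) + 3 = 24 + 3 = 27$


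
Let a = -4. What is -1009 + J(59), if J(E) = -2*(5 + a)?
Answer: -1011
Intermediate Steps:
J(E) = -2 (J(E) = -2*(5 - 4) = -2*1 = -2)
-1009 + J(59) = -1009 - 2 = -1011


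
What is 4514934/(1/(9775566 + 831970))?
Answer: 47892324942624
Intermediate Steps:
4514934/(1/(9775566 + 831970)) = 4514934/(1/10607536) = 4514934*10607536 = 47892324942624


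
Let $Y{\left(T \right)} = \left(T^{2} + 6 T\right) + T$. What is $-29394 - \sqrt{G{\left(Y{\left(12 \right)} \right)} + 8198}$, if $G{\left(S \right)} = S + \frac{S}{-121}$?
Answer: $-29394 - \frac{\sqrt{1019318}}{11} \approx -29486.0$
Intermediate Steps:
$Y{\left(T \right)} = T^{2} + 7 T$
$G{\left(S \right)} = \frac{120 S}{121}$ ($G{\left(S \right)} = S + S \left(- \frac{1}{121}\right) = S - \frac{S}{121} = \frac{120 S}{121}$)
$-29394 - \sqrt{G{\left(Y{\left(12 \right)} \right)} + 8198} = -29394 - \sqrt{\frac{120 \cdot 12 \left(7 + 12\right)}{121} + 8198} = -29394 - \sqrt{\frac{120 \cdot 12 \cdot 19}{121} + 8198} = -29394 - \sqrt{\frac{120}{121} \cdot 228 + 8198} = -29394 - \sqrt{\frac{27360}{121} + 8198} = -29394 - \sqrt{\frac{1019318}{121}} = -29394 - \frac{\sqrt{1019318}}{11}$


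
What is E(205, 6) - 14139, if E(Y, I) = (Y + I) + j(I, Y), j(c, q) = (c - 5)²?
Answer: -13927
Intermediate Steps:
j(c, q) = (-5 + c)²
E(Y, I) = I + Y + (-5 + I)² (E(Y, I) = (Y + I) + (-5 + I)² = (I + Y) + (-5 + I)² = I + Y + (-5 + I)²)
E(205, 6) - 14139 = (6 + 205 + (-5 + 6)²) - 14139 = (6 + 205 + 1²) - 14139 = (6 + 205 + 1) - 14139 = 212 - 14139 = -13927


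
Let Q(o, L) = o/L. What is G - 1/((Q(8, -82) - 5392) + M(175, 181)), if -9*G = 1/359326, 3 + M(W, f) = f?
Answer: 33094379/172835985663 ≈ 0.00019148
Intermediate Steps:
M(W, f) = -3 + f
G = -1/3233934 (G = -⅑/359326 = -⅑*1/359326 = -1/3233934 ≈ -3.0922e-7)
G - 1/((Q(8, -82) - 5392) + M(175, 181)) = -1/3233934 - 1/((8/(-82) - 5392) + (-3 + 181)) = -1/3233934 - 1/((8*(-1/82) - 5392) + 178) = -1/3233934 - 1/((-4/41 - 5392) + 178) = -1/3233934 - 1/(-221076/41 + 178) = -1/3233934 - 1/(-213778/41) = -1/3233934 - 1*(-41/213778) = -1/3233934 + 41/213778 = 33094379/172835985663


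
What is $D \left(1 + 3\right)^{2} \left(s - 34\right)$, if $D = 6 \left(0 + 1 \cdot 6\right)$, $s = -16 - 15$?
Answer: $-37440$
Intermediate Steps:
$s = -31$
$D = 36$ ($D = 6 \left(0 + 6\right) = 6 \cdot 6 = 36$)
$D \left(1 + 3\right)^{2} \left(s - 34\right) = 36 \left(1 + 3\right)^{2} \left(-31 - 34\right) = 36 \cdot 4^{2} \left(-65\right) = 36 \cdot 16 \left(-65\right) = 576 \left(-65\right) = -37440$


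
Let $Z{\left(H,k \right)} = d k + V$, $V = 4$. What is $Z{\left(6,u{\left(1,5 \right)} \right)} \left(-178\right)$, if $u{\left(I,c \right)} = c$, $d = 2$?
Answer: $-2492$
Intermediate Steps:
$Z{\left(H,k \right)} = 4 + 2 k$ ($Z{\left(H,k \right)} = 2 k + 4 = 4 + 2 k$)
$Z{\left(6,u{\left(1,5 \right)} \right)} \left(-178\right) = \left(4 + 2 \cdot 5\right) \left(-178\right) = \left(4 + 10\right) \left(-178\right) = 14 \left(-178\right) = -2492$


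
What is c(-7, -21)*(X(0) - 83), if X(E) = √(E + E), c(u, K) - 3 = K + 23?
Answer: -415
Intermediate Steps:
c(u, K) = 26 + K (c(u, K) = 3 + (K + 23) = 3 + (23 + K) = 26 + K)
X(E) = √2*√E (X(E) = √(2*E) = √2*√E)
c(-7, -21)*(X(0) - 83) = (26 - 21)*(√2*√0 - 83) = 5*(√2*0 - 83) = 5*(0 - 83) = 5*(-83) = -415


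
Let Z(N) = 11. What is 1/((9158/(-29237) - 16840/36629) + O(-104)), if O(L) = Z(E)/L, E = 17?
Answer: -8567376584/7528560527 ≈ -1.1380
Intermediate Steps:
O(L) = 11/L
1/((9158/(-29237) - 16840/36629) + O(-104)) = 1/((9158/(-29237) - 16840/36629) + 11/(-104)) = 1/((9158*(-1/29237) - 16840*1/36629) + 11*(-1/104)) = 1/((-9158/29237 - 16840/36629) - 11/104) = 1/(-827799462/1070922073 - 11/104) = 1/(-7528560527/8567376584) = -8567376584/7528560527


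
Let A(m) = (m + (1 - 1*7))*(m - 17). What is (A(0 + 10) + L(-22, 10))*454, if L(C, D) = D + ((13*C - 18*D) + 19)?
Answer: -211110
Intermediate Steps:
L(C, D) = 19 - 17*D + 13*C (L(C, D) = D + ((-18*D + 13*C) + 19) = D + (19 - 18*D + 13*C) = 19 - 17*D + 13*C)
A(m) = (-17 + m)*(-6 + m) (A(m) = (m + (1 - 7))*(-17 + m) = (m - 6)*(-17 + m) = (-6 + m)*(-17 + m) = (-17 + m)*(-6 + m))
(A(0 + 10) + L(-22, 10))*454 = ((102 + (0 + 10)**2 - 23*(0 + 10)) + (19 - 17*10 + 13*(-22)))*454 = ((102 + 10**2 - 23*10) + (19 - 170 - 286))*454 = ((102 + 100 - 230) - 437)*454 = (-28 - 437)*454 = -465*454 = -211110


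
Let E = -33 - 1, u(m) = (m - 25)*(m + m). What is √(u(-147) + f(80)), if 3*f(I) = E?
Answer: √455010/3 ≈ 224.85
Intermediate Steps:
u(m) = 2*m*(-25 + m) (u(m) = (-25 + m)*(2*m) = 2*m*(-25 + m))
E = -34
f(I) = -34/3 (f(I) = (⅓)*(-34) = -34/3)
√(u(-147) + f(80)) = √(2*(-147)*(-25 - 147) - 34/3) = √(2*(-147)*(-172) - 34/3) = √(50568 - 34/3) = √(151670/3) = √455010/3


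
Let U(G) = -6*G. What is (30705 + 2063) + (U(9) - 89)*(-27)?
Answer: 36629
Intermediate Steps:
(30705 + 2063) + (U(9) - 89)*(-27) = (30705 + 2063) + (-6*9 - 89)*(-27) = 32768 + (-54 - 89)*(-27) = 32768 - 143*(-27) = 32768 + 3861 = 36629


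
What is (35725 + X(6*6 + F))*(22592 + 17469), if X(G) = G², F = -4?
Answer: 1472201689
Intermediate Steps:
(35725 + X(6*6 + F))*(22592 + 17469) = (35725 + (6*6 - 4)²)*(22592 + 17469) = (35725 + (36 - 4)²)*40061 = (35725 + 32²)*40061 = (35725 + 1024)*40061 = 36749*40061 = 1472201689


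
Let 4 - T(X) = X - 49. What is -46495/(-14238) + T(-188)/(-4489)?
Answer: 205284697/63914382 ≈ 3.2119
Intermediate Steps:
T(X) = 53 - X (T(X) = 4 - (X - 49) = 4 - (-49 + X) = 4 + (49 - X) = 53 - X)
-46495/(-14238) + T(-188)/(-4489) = -46495/(-14238) + (53 - 1*(-188))/(-4489) = -46495*(-1/14238) + (53 + 188)*(-1/4489) = 46495/14238 + 241*(-1/4489) = 46495/14238 - 241/4489 = 205284697/63914382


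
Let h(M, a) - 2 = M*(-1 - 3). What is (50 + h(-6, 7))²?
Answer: 5776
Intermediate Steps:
h(M, a) = 2 - 4*M (h(M, a) = 2 + M*(-1 - 3) = 2 + M*(-4) = 2 - 4*M)
(50 + h(-6, 7))² = (50 + (2 - 4*(-6)))² = (50 + (2 + 24))² = (50 + 26)² = 76² = 5776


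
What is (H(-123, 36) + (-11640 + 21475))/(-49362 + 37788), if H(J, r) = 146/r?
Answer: -177103/208332 ≈ -0.85010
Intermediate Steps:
(H(-123, 36) + (-11640 + 21475))/(-49362 + 37788) = (146/36 + (-11640 + 21475))/(-49362 + 37788) = (146*(1/36) + 9835)/(-11574) = (73/18 + 9835)*(-1/11574) = (177103/18)*(-1/11574) = -177103/208332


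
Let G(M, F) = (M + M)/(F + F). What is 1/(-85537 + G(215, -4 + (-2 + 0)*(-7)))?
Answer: -2/171031 ≈ -1.1694e-5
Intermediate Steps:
G(M, F) = M/F (G(M, F) = (2*M)/((2*F)) = (2*M)*(1/(2*F)) = M/F)
1/(-85537 + G(215, -4 + (-2 + 0)*(-7))) = 1/(-85537 + 215/(-4 + (-2 + 0)*(-7))) = 1/(-85537 + 215/(-4 - 2*(-7))) = 1/(-85537 + 215/(-4 + 14)) = 1/(-85537 + 215/10) = 1/(-85537 + 215*(1/10)) = 1/(-85537 + 43/2) = 1/(-171031/2) = -2/171031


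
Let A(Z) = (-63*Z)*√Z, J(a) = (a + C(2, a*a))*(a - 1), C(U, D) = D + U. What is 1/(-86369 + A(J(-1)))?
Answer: -86369/7459858177 - 504*I/7459858177 ≈ -1.1578e-5 - 6.7562e-8*I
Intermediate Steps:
J(a) = (-1 + a)*(2 + a + a²) (J(a) = (a + (a*a + 2))*(a - 1) = (a + (a² + 2))*(-1 + a) = (a + (2 + a²))*(-1 + a) = (2 + a + a²)*(-1 + a) = (-1 + a)*(2 + a + a²))
A(Z) = -63*Z^(3/2)
1/(-86369 + A(J(-1))) = 1/(-86369 - 63*(-2 - 1 + (-1)³)^(3/2)) = 1/(-86369 - 63*(-2 - 1 - 1)^(3/2)) = 1/(-86369 - (-504)*I) = 1/(-86369 + 504*I) = (-86369 - 504*I)/7459858177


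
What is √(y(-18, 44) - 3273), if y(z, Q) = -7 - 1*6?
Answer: I*√3286 ≈ 57.324*I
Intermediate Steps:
y(z, Q) = -13 (y(z, Q) = -7 - 6 = -13)
√(y(-18, 44) - 3273) = √(-13 - 3273) = √(-3286) = I*√3286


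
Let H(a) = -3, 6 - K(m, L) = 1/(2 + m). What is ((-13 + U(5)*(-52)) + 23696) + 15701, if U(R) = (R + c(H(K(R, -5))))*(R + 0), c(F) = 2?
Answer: 37564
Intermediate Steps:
K(m, L) = 6 - 1/(2 + m)
U(R) = R*(2 + R) (U(R) = (R + 2)*(R + 0) = (2 + R)*R = R*(2 + R))
((-13 + U(5)*(-52)) + 23696) + 15701 = ((-13 + (5*(2 + 5))*(-52)) + 23696) + 15701 = ((-13 + (5*7)*(-52)) + 23696) + 15701 = ((-13 + 35*(-52)) + 23696) + 15701 = ((-13 - 1820) + 23696) + 15701 = (-1833 + 23696) + 15701 = 21863 + 15701 = 37564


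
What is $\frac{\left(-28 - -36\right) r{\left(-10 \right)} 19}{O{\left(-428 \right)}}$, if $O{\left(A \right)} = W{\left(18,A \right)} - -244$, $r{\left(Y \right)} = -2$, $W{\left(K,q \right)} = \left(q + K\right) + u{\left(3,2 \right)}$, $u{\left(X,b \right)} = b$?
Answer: $\frac{76}{41} \approx 1.8537$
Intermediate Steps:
$W{\left(K,q \right)} = 2 + K + q$ ($W{\left(K,q \right)} = \left(q + K\right) + 2 = \left(K + q\right) + 2 = 2 + K + q$)
$O{\left(A \right)} = 264 + A$ ($O{\left(A \right)} = \left(2 + 18 + A\right) - -244 = \left(20 + A\right) + 244 = 264 + A$)
$\frac{\left(-28 - -36\right) r{\left(-10 \right)} 19}{O{\left(-428 \right)}} = \frac{\left(-28 - -36\right) \left(-2\right) 19}{264 - 428} = \frac{\left(-28 + 36\right) \left(-2\right) 19}{-164} = 8 \left(-2\right) 19 \left(- \frac{1}{164}\right) = \left(-16\right) 19 \left(- \frac{1}{164}\right) = \left(-304\right) \left(- \frac{1}{164}\right) = \frac{76}{41}$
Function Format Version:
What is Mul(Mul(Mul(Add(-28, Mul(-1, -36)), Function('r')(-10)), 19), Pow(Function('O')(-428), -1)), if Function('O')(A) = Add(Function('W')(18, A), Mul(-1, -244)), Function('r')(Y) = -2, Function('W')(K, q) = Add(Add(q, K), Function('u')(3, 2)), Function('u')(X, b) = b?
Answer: Rational(76, 41) ≈ 1.8537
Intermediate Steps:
Function('W')(K, q) = Add(2, K, q) (Function('W')(K, q) = Add(Add(q, K), 2) = Add(Add(K, q), 2) = Add(2, K, q))
Function('O')(A) = Add(264, A) (Function('O')(A) = Add(Add(2, 18, A), Mul(-1, -244)) = Add(Add(20, A), 244) = Add(264, A))
Mul(Mul(Mul(Add(-28, Mul(-1, -36)), Function('r')(-10)), 19), Pow(Function('O')(-428), -1)) = Mul(Mul(Mul(Add(-28, Mul(-1, -36)), -2), 19), Pow(Add(264, -428), -1)) = Mul(Mul(Mul(Add(-28, 36), -2), 19), Pow(-164, -1)) = Mul(Mul(Mul(8, -2), 19), Rational(-1, 164)) = Mul(Mul(-16, 19), Rational(-1, 164)) = Mul(-304, Rational(-1, 164)) = Rational(76, 41)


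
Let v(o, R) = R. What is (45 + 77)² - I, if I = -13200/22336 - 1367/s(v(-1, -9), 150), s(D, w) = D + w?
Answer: 2931731681/196836 ≈ 14894.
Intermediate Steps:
I = -2024657/196836 (I = -13200/22336 - 1367/(-9 + 150) = -13200*1/22336 - 1367/141 = -825/1396 - 1367*1/141 = -825/1396 - 1367/141 = -2024657/196836 ≈ -10.286)
(45 + 77)² - I = (45 + 77)² - 1*(-2024657/196836) = 122² + 2024657/196836 = 14884 + 2024657/196836 = 2931731681/196836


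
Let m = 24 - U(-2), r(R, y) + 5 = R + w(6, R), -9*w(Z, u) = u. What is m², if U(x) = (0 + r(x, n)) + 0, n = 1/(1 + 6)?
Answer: 76729/81 ≈ 947.27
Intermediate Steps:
n = ⅐ (n = 1/7 = ⅐ ≈ 0.14286)
w(Z, u) = -u/9
r(R, y) = -5 + 8*R/9 (r(R, y) = -5 + (R - R/9) = -5 + 8*R/9)
U(x) = -5 + 8*x/9 (U(x) = (0 + (-5 + 8*x/9)) + 0 = (-5 + 8*x/9) + 0 = -5 + 8*x/9)
m = 277/9 (m = 24 - (-5 + (8/9)*(-2)) = 24 - (-5 - 16/9) = 24 - 1*(-61/9) = 24 + 61/9 = 277/9 ≈ 30.778)
m² = (277/9)² = 76729/81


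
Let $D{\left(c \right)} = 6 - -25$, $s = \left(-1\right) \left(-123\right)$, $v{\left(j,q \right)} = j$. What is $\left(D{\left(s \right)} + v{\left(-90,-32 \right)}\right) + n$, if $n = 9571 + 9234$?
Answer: $18746$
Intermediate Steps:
$n = 18805$
$s = 123$
$D{\left(c \right)} = 31$ ($D{\left(c \right)} = 6 + 25 = 31$)
$\left(D{\left(s \right)} + v{\left(-90,-32 \right)}\right) + n = \left(31 - 90\right) + 18805 = -59 + 18805 = 18746$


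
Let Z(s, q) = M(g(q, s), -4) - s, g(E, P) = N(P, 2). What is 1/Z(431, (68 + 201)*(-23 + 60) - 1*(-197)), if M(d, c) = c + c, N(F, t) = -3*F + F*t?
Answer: -1/439 ≈ -0.0022779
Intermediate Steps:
g(E, P) = -P (g(E, P) = P*(-3 + 2) = P*(-1) = -P)
M(d, c) = 2*c
Z(s, q) = -8 - s (Z(s, q) = 2*(-4) - s = -8 - s)
1/Z(431, (68 + 201)*(-23 + 60) - 1*(-197)) = 1/(-8 - 1*431) = 1/(-8 - 431) = 1/(-439) = -1/439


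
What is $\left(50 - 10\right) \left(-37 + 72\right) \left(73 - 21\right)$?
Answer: $72800$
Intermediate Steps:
$\left(50 - 10\right) \left(-37 + 72\right) \left(73 - 21\right) = 40 \cdot 35 \cdot 52 = 1400 \cdot 52 = 72800$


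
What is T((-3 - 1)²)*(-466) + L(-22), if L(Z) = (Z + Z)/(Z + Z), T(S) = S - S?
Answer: 1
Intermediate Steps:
T(S) = 0
L(Z) = 1 (L(Z) = (2*Z)/((2*Z)) = (2*Z)*(1/(2*Z)) = 1)
T((-3 - 1)²)*(-466) + L(-22) = 0*(-466) + 1 = 0 + 1 = 1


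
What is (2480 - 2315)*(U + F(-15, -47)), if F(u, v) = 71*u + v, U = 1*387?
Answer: -119625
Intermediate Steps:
U = 387
F(u, v) = v + 71*u
(2480 - 2315)*(U + F(-15, -47)) = (2480 - 2315)*(387 + (-47 + 71*(-15))) = 165*(387 + (-47 - 1065)) = 165*(387 - 1112) = 165*(-725) = -119625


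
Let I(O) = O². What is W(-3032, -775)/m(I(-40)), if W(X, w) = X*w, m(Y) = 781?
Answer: 2349800/781 ≈ 3008.7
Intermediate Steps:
W(-3032, -775)/m(I(-40)) = -3032*(-775)/781 = 2349800*(1/781) = 2349800/781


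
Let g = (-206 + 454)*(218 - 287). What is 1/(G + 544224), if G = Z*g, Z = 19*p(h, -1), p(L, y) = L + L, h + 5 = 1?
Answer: 1/3145248 ≈ 3.1794e-7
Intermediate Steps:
h = -4 (h = -5 + 1 = -4)
p(L, y) = 2*L
Z = -152 (Z = 19*(2*(-4)) = 19*(-8) = -152)
g = -17112 (g = 248*(-69) = -17112)
G = 2601024 (G = -152*(-17112) = 2601024)
1/(G + 544224) = 1/(2601024 + 544224) = 1/3145248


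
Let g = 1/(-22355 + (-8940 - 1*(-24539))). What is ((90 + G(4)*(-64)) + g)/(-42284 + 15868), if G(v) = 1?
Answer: -175655/178466496 ≈ -0.00098425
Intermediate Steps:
g = -1/6756 (g = 1/(-22355 + (-8940 + 24539)) = 1/(-22355 + 15599) = 1/(-6756) = -1/6756 ≈ -0.00014802)
((90 + G(4)*(-64)) + g)/(-42284 + 15868) = ((90 + 1*(-64)) - 1/6756)/(-42284 + 15868) = ((90 - 64) - 1/6756)/(-26416) = (26 - 1/6756)*(-1/26416) = (175655/6756)*(-1/26416) = -175655/178466496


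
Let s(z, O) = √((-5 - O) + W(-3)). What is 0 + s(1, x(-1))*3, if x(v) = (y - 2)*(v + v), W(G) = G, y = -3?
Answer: 9*I*√2 ≈ 12.728*I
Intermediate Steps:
x(v) = -10*v (x(v) = (-3 - 2)*(v + v) = -10*v)
s(z, O) = √(-8 - O) (s(z, O) = √((-5 - O) - 3) = √(-8 - O))
0 + s(1, x(-1))*3 = 0 + √(-8 - (-10)*(-1))*3 = 0 + √(-8 - 1*10)*3 = 0 + √(-8 - 10)*3 = 0 + √(-18)*3 = 0 + (3*I*√2)*3 = 0 + 9*I*√2 = 9*I*√2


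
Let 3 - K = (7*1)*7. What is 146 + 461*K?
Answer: -21060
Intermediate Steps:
K = -46 (K = 3 - 7*1*7 = 3 - 7*7 = 3 - 1*49 = 3 - 49 = -46)
146 + 461*K = 146 + 461*(-46) = 146 - 21206 = -21060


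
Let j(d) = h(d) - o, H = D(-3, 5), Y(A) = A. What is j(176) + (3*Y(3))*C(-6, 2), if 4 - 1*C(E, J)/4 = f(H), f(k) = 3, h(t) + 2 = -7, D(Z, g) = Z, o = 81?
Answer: -54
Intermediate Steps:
h(t) = -9 (h(t) = -2 - 7 = -9)
H = -3
C(E, J) = 4 (C(E, J) = 16 - 4*3 = 16 - 12 = 4)
j(d) = -90 (j(d) = -9 - 1*81 = -9 - 81 = -90)
j(176) + (3*Y(3))*C(-6, 2) = -90 + (3*3)*4 = -90 + 9*4 = -90 + 36 = -54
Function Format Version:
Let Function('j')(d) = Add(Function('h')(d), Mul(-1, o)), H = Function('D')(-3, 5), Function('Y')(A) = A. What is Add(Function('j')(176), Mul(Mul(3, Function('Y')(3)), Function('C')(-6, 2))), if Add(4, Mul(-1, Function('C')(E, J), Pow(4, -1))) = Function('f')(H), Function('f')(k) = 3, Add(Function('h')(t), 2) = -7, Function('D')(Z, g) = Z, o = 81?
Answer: -54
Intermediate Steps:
Function('h')(t) = -9 (Function('h')(t) = Add(-2, -7) = -9)
H = -3
Function('C')(E, J) = 4 (Function('C')(E, J) = Add(16, Mul(-4, 3)) = Add(16, -12) = 4)
Function('j')(d) = -90 (Function('j')(d) = Add(-9, Mul(-1, 81)) = Add(-9, -81) = -90)
Add(Function('j')(176), Mul(Mul(3, Function('Y')(3)), Function('C')(-6, 2))) = Add(-90, Mul(Mul(3, 3), 4)) = Add(-90, Mul(9, 4)) = Add(-90, 36) = -54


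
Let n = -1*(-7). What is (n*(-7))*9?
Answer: -441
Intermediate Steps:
n = 7
(n*(-7))*9 = (7*(-7))*9 = -49*9 = -441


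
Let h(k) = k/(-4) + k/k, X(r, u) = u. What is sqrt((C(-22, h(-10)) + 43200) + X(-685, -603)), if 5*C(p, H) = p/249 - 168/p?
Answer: sqrt(7989479336355)/13695 ≈ 206.39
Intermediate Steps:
h(k) = 1 - k/4 (h(k) = k*(-1/4) + 1 = -k/4 + 1 = 1 - k/4)
C(p, H) = -168/(5*p) + p/1245 (C(p, H) = (p/249 - 168/p)/5 = (-168/p + p/249)/5 = -168/(5*p) + p/1245)
sqrt((C(-22, h(-10)) + 43200) + X(-685, -603)) = sqrt(((1/1245)*(-41832 + (-22)**2)/(-22) + 43200) - 603) = sqrt(((1/1245)*(-1/22)*(-41832 + 484) + 43200) - 603) = sqrt(((1/1245)*(-1/22)*(-41348) + 43200) - 603) = sqrt((20674/13695 + 43200) - 603) = sqrt(591644674/13695 - 603) = sqrt(583386589/13695) = sqrt(7989479336355)/13695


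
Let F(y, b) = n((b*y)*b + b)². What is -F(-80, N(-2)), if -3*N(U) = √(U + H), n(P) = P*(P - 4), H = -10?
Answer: -9706975696/81 + 247552576*I*√3/81 ≈ -1.1984e+8 + 5.2935e+6*I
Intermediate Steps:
n(P) = P*(-4 + P)
N(U) = -√(-10 + U)/3 (N(U) = -√(U - 10)/3 = -√(-10 + U)/3)
F(y, b) = (b + y*b²)²*(-4 + b + y*b²)² (F(y, b) = (((b*y)*b + b)*(-4 + ((b*y)*b + b)))² = ((y*b² + b)*(-4 + (y*b² + b)))² = ((b + y*b²)*(-4 + (b + y*b²)))² = ((b + y*b²)*(-4 + b + y*b²))² = (b + y*b²)²*(-4 + b + y*b²)²)
-F(-80, N(-2)) = -(-√(-10 - 2)/3)²*(1 - √(-10 - 2)/3*(-80))²*(-4 + (-√(-10 - 2)/3)*(1 - √(-10 - 2)/3*(-80)))² = -(-2*I*√3/3)²*(1 - 2*I*√3/3*(-80))²*(-4 + (-2*I*√3/3)*(1 - 2*I*√3/3*(-80)))² = -(-4)*(1 + 160*I*√3/3)²*(-4 + (-2*I*√3/3)*(1 + 160*I*√3/3))²/3 = -(-4)*(1 + 160*I*√3/3)²*(-4 - 2*I*√3*(1 + 160*I*√3/3)/3)²/3 = 4*(1 + 160*I*√3/3)²*(-4 - 2*I*√3*(1 + 160*I*√3/3)/3)²/3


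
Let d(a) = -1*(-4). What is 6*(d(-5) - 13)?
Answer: -54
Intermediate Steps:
d(a) = 4
6*(d(-5) - 13) = 6*(4 - 13) = 6*(-9) = -54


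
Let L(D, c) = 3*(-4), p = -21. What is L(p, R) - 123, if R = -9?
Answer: -135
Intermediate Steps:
L(D, c) = -12
L(p, R) - 123 = -12 - 123 = -135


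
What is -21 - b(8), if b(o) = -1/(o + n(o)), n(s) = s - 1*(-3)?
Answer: -398/19 ≈ -20.947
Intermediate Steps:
n(s) = 3 + s (n(s) = s + 3 = 3 + s)
b(o) = -1/(3 + 2*o) (b(o) = -1/(o + (3 + o)) = -1/(3 + 2*o))
-21 - b(8) = -21 - (-1)/(3 + 2*8) = -21 - (-1)/(3 + 16) = -21 - (-1)/19 = -21 - 1*(-1/19) = -21 + 1/19 = -398/19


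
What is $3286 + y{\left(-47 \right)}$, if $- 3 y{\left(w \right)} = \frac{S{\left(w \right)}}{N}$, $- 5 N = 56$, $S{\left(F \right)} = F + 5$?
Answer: $\frac{13139}{4} \approx 3284.8$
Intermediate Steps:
$S{\left(F \right)} = 5 + F$
$N = - \frac{56}{5}$ ($N = \left(- \frac{1}{5}\right) 56 = - \frac{56}{5} \approx -11.2$)
$y{\left(w \right)} = \frac{25}{168} + \frac{5 w}{168}$ ($y{\left(w \right)} = - \frac{\left(5 + w\right) \frac{1}{- \frac{56}{5}}}{3} = - \frac{\left(5 + w\right) \left(- \frac{5}{56}\right)}{3} = - \frac{- \frac{25}{56} - \frac{5 w}{56}}{3} = \frac{25}{168} + \frac{5 w}{168}$)
$3286 + y{\left(-47 \right)} = 3286 + \left(\frac{25}{168} + \frac{5}{168} \left(-47\right)\right) = 3286 + \left(\frac{25}{168} - \frac{235}{168}\right) = 3286 - \frac{5}{4} = \frac{13139}{4}$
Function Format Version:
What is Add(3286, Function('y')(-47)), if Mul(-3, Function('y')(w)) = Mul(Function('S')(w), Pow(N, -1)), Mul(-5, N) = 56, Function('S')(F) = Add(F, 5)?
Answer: Rational(13139, 4) ≈ 3284.8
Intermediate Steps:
Function('S')(F) = Add(5, F)
N = Rational(-56, 5) (N = Mul(Rational(-1, 5), 56) = Rational(-56, 5) ≈ -11.200)
Function('y')(w) = Add(Rational(25, 168), Mul(Rational(5, 168), w)) (Function('y')(w) = Mul(Rational(-1, 3), Mul(Add(5, w), Pow(Rational(-56, 5), -1))) = Mul(Rational(-1, 3), Mul(Add(5, w), Rational(-5, 56))) = Mul(Rational(-1, 3), Add(Rational(-25, 56), Mul(Rational(-5, 56), w))) = Add(Rational(25, 168), Mul(Rational(5, 168), w)))
Add(3286, Function('y')(-47)) = Add(3286, Add(Rational(25, 168), Mul(Rational(5, 168), -47))) = Add(3286, Add(Rational(25, 168), Rational(-235, 168))) = Add(3286, Rational(-5, 4)) = Rational(13139, 4)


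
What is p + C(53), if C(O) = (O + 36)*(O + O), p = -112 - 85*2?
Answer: 9152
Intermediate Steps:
p = -282 (p = -112 - 170 = -282)
C(O) = 2*O*(36 + O) (C(O) = (36 + O)*(2*O) = 2*O*(36 + O))
p + C(53) = -282 + 2*53*(36 + 53) = -282 + 2*53*89 = -282 + 9434 = 9152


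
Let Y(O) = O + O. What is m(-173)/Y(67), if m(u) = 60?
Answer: 30/67 ≈ 0.44776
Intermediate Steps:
Y(O) = 2*O
m(-173)/Y(67) = 60/((2*67)) = 60/134 = 60*(1/134) = 30/67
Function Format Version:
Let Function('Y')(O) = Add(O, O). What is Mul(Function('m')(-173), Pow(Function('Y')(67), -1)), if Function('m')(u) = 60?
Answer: Rational(30, 67) ≈ 0.44776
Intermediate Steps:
Function('Y')(O) = Mul(2, O)
Mul(Function('m')(-173), Pow(Function('Y')(67), -1)) = Mul(60, Pow(Mul(2, 67), -1)) = Mul(60, Pow(134, -1)) = Mul(60, Rational(1, 134)) = Rational(30, 67)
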